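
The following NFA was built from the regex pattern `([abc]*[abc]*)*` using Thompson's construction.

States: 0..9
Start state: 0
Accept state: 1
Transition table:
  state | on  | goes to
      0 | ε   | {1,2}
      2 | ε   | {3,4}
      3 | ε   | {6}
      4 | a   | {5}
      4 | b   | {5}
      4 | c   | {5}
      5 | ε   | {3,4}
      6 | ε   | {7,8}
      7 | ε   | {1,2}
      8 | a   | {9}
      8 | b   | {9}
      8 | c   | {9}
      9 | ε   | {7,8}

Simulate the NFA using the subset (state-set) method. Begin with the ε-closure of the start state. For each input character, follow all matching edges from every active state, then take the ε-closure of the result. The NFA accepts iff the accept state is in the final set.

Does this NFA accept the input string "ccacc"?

Answer: ACCEPT

Derivation:
initial (ε-close {0}): {0,1,2,3,4,6,7,8}
'c' @ 1: {1,2,3,4,5,6,7,8,9}  [accepting]
'c' @ 2: {1,2,3,4,5,6,7,8,9}  [accepting]
'a' @ 3: {1,2,3,4,5,6,7,8,9}  [accepting]
'c' @ 4: {1,2,3,4,5,6,7,8,9}  [accepting]
'c' @ 5: {1,2,3,4,5,6,7,8,9}  [accepting]
final: {1,2,3,4,5,6,7,8,9}; accept 1 in set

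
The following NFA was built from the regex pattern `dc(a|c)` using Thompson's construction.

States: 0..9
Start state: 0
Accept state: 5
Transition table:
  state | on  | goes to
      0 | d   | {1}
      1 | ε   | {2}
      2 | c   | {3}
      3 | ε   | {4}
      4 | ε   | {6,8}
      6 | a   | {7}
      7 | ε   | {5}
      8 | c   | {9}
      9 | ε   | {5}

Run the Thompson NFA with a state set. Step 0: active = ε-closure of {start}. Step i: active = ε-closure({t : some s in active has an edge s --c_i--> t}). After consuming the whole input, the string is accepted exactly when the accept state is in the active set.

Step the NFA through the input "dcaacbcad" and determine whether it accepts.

S₀ = ε-closure({0}) = {0}
'd' @ 1: {1,2}
'c' @ 2: {3,4,6,8}
'a' @ 3: {5,7}  ✓accept
'a' @ 4: {}  — dead — no transitions
rest 'cbcad' ignored (set empty)
after full input: {}  (accept=5 not in)

Answer: REJECT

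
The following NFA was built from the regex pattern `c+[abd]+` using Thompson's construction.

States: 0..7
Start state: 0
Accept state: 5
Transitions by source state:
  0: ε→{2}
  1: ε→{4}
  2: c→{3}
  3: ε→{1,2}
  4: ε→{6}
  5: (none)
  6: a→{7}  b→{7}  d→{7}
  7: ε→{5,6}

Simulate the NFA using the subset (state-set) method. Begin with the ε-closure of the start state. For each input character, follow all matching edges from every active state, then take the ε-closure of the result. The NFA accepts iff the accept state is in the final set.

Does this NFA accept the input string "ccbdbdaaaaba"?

initial (ε-close {0}): {0,2}
'c' @ 1: {1,2,3,4,6}
'c' @ 2: {1,2,3,4,6}
'b' @ 3: {5,6,7}  ✓accept
'd' @ 4: {5,6,7}  ✓accept
'b' @ 5: {5,6,7}  ✓accept
'd' @ 6: {5,6,7}  ✓accept
'a' @ 7: {5,6,7}  ✓accept
'a' @ 8: {5,6,7}  ✓accept
'a' @ 9: {5,6,7}  ✓accept
'a' @ 10: {5,6,7}  ✓accept
'b' @ 11: {5,6,7}  ✓accept
'a' @ 12: {5,6,7}  ✓accept
after full input: {5,6,7}  (accept=5 in)

Answer: ACCEPT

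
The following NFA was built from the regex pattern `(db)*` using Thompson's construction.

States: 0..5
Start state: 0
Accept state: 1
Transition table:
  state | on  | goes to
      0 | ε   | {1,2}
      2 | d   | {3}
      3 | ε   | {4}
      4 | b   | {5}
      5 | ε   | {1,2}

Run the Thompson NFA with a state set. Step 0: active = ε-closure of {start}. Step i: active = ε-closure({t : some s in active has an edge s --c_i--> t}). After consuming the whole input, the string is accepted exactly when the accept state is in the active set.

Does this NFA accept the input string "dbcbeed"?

S₀ = ε-closure({0}) = {0,1,2}
'd' @ 1: {3,4}
'b' @ 2: {1,2,5}  [accepting]
'c' @ 3: {}  — no active states
rest 'beed' ignored (set empty)
end set {} — state 1 not in

Answer: REJECT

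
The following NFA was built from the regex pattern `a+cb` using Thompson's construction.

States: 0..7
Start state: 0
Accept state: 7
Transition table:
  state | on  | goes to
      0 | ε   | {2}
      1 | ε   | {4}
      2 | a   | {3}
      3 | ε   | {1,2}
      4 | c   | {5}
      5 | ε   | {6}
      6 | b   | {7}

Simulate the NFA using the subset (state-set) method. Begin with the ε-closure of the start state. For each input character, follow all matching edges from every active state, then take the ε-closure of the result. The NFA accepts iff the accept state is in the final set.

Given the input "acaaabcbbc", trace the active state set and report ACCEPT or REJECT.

Answer: REJECT

Derivation:
S₀ = ε-closure({0}) = {0,2}
'a' @ 1: {1,2,3,4}
'c' @ 2: {5,6}
'a' @ 3: {}  — no active states
rest 'aabcbbc' ignored (set empty)
after full input: {}  (accept=7 not in)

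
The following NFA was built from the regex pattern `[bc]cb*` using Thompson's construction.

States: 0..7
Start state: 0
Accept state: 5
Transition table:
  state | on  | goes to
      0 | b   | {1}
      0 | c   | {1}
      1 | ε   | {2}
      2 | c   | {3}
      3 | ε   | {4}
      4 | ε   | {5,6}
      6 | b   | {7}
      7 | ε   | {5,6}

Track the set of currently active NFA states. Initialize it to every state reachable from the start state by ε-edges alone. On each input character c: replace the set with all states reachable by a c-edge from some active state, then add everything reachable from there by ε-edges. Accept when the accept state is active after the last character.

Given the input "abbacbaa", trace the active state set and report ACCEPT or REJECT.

Answer: REJECT

Derivation:
initial (ε-close {0}): {0}
'a' @ 1: {}  — no active states
rest 'bbacbaa' ignored (set empty)
after full input: {}  (accept=5 not in)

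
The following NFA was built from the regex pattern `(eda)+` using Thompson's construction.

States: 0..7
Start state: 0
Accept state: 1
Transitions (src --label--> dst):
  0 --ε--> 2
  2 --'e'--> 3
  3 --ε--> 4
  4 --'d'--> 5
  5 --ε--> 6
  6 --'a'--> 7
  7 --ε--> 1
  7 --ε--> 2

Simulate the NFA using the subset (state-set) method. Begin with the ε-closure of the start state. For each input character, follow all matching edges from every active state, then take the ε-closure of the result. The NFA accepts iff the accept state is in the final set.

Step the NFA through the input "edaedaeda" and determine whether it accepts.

Answer: ACCEPT

Trace:
start: ε-closure({0}) = {0,2}
'e' @ 1: {3,4}
'd' @ 2: {5,6}
'a' @ 3: {1,2,7}  (accept∈set)
'e' @ 4: {3,4}
'd' @ 5: {5,6}
'a' @ 6: {1,2,7}  (accept∈set)
'e' @ 7: {3,4}
'd' @ 8: {5,6}
'a' @ 9: {1,2,7}  (accept∈set)
final: {1,2,7}; accept 1 in set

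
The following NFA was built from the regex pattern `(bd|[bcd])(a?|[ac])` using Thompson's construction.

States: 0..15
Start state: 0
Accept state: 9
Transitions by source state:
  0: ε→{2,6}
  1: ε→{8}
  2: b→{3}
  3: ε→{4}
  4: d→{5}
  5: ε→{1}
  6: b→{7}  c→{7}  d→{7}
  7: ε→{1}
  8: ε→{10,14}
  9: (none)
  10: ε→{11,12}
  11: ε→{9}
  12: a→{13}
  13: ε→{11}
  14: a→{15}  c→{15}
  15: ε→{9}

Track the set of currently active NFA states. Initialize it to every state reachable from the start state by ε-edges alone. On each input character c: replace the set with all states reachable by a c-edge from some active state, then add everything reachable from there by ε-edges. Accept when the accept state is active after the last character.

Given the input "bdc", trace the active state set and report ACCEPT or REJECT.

Answer: ACCEPT

Derivation:
initial (ε-close {0}): {0,2,6}
'b' @ 1: {1,3,4,7,8,9,10,11,12,14}  [accepting]
'd' @ 2: {1,5,8,9,10,11,12,14}  [accepting]
'c' @ 3: {9,15}  [accepting]
after full input: {9,15}  (accept=9 in)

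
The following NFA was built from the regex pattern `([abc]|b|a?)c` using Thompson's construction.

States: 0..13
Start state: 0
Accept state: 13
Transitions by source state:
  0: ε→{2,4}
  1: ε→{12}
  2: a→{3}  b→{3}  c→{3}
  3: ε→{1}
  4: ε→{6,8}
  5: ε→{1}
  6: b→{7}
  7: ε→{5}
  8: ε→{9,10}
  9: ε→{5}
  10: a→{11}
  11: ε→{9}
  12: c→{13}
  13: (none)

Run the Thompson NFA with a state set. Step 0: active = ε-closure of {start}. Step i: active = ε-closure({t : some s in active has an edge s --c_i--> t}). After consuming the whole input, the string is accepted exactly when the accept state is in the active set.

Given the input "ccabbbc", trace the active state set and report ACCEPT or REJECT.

S₀ = ε-closure({0}) = {0,1,2,4,5,6,8,9,10,12}
'c' @ 1: {1,3,12,13}  ✓accept
'c' @ 2: {13}  ✓accept
'a' @ 3: {}  — dead — no transitions
rest 'bbbc' ignored (set empty)
final: {}; accept 13 not in set

Answer: REJECT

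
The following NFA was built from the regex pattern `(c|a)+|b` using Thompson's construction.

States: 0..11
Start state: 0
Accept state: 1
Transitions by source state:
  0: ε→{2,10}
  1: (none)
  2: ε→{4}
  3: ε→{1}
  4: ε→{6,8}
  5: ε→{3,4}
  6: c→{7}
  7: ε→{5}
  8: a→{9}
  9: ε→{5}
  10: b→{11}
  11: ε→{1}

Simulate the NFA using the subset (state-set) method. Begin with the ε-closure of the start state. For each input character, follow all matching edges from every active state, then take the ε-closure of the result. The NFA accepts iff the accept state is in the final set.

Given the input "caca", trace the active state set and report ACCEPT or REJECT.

Answer: ACCEPT

Derivation:
start: ε-closure({0}) = {0,2,4,6,8,10}
'c' @ 1: {1,3,4,5,6,7,8}  (accept∈set)
'a' @ 2: {1,3,4,5,6,8,9}  (accept∈set)
'c' @ 3: {1,3,4,5,6,7,8}  (accept∈set)
'a' @ 4: {1,3,4,5,6,8,9}  (accept∈set)
end set {1,3,4,5,6,8,9} — state 1 in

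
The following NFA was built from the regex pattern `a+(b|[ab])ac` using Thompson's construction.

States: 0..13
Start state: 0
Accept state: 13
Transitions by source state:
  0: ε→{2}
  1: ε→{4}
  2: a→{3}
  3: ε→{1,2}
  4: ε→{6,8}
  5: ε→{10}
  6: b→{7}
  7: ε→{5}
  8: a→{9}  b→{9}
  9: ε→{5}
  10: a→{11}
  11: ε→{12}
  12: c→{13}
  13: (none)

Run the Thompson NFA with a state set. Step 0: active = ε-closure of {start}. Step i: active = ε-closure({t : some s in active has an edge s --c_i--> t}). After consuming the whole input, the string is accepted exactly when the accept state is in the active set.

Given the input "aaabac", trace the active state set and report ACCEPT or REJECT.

S₀ = ε-closure({0}) = {0,2}
'a' @ 1: {1,2,3,4,6,8}
'a' @ 2: {1,2,3,4,5,6,8,9,10}
'a' @ 3: {1,2,3,4,5,6,8,9,10,11,12}
'b' @ 4: {5,7,9,10}
'a' @ 5: {11,12}
'c' @ 6: {13}  (accept∈set)
after full input: {13}  (accept=13 in)

Answer: ACCEPT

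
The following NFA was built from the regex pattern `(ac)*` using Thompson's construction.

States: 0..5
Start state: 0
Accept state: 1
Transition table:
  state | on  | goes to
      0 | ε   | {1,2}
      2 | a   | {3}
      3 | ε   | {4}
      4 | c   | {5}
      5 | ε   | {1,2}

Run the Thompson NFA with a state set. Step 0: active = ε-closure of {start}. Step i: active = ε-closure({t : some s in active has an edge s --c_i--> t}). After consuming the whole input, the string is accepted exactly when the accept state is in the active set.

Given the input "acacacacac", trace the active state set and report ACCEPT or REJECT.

start: ε-closure({0}) = {0,1,2}
'a' @ 1: {3,4}
'c' @ 2: {1,2,5}  [accepting]
'a' @ 3: {3,4}
'c' @ 4: {1,2,5}  [accepting]
'a' @ 5: {3,4}
'c' @ 6: {1,2,5}  [accepting]
'a' @ 7: {3,4}
'c' @ 8: {1,2,5}  [accepting]
'a' @ 9: {3,4}
'c' @ 10: {1,2,5}  [accepting]
end set {1,2,5} — state 1 in

Answer: ACCEPT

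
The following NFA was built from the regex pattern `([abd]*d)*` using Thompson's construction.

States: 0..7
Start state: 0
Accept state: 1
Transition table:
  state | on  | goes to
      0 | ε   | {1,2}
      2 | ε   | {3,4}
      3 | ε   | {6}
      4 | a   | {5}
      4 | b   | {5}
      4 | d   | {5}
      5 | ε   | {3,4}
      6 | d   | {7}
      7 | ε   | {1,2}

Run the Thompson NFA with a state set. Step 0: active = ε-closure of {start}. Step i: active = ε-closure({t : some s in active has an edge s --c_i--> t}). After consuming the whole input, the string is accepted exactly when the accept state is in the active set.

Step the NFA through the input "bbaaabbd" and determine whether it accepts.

Answer: ACCEPT

Derivation:
initial (ε-close {0}): {0,1,2,3,4,6}
'b' @ 1: {3,4,5,6}
'b' @ 2: {3,4,5,6}
'a' @ 3: {3,4,5,6}
'a' @ 4: {3,4,5,6}
'a' @ 5: {3,4,5,6}
'b' @ 6: {3,4,5,6}
'b' @ 7: {3,4,5,6}
'd' @ 8: {1,2,3,4,5,6,7}  (accept∈set)
after full input: {1,2,3,4,5,6,7}  (accept=1 in)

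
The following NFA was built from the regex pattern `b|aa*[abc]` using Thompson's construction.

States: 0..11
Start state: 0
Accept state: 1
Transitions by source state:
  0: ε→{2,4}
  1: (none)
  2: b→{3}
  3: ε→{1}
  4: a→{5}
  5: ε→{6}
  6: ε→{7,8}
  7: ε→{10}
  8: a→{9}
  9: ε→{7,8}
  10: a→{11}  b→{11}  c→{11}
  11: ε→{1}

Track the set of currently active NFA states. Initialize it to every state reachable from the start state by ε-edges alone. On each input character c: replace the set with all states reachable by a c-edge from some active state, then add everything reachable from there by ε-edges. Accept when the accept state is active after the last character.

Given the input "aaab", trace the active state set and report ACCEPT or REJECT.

Answer: ACCEPT

Steps:
initial (ε-close {0}): {0,2,4}
'a' @ 1: {5,6,7,8,10}
'a' @ 2: {1,7,8,9,10,11}  (accept∈set)
'a' @ 3: {1,7,8,9,10,11}  (accept∈set)
'b' @ 4: {1,11}  (accept∈set)
after full input: {1,11}  (accept=1 in)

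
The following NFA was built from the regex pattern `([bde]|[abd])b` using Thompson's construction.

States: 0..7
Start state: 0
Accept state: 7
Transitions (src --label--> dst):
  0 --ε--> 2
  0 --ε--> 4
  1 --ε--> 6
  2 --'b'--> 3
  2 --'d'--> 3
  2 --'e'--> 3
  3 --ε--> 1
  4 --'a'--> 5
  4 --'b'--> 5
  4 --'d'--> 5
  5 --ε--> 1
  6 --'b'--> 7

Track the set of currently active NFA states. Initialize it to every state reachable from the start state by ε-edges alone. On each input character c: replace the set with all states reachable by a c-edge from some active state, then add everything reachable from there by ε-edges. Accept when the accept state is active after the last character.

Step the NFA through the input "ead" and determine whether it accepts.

Answer: REJECT

Derivation:
initial (ε-close {0}): {0,2,4}
'e' @ 1: {1,3,6}
'a' @ 2: {}  — no active states
rest 'd' ignored (set empty)
after full input: {}  (accept=7 not in)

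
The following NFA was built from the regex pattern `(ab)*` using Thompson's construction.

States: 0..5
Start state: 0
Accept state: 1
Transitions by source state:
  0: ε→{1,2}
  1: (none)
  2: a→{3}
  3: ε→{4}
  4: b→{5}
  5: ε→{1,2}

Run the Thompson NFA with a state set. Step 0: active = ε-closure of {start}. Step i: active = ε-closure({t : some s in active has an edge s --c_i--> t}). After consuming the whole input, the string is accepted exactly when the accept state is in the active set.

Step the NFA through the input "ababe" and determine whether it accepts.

S₀ = ε-closure({0}) = {0,1,2}
'a' @ 1: {3,4}
'b' @ 2: {1,2,5}  [accepting]
'a' @ 3: {3,4}
'b' @ 4: {1,2,5}  [accepting]
'e' @ 5: {}  — dead — no transitions
final: {}; accept 1 not in set

Answer: REJECT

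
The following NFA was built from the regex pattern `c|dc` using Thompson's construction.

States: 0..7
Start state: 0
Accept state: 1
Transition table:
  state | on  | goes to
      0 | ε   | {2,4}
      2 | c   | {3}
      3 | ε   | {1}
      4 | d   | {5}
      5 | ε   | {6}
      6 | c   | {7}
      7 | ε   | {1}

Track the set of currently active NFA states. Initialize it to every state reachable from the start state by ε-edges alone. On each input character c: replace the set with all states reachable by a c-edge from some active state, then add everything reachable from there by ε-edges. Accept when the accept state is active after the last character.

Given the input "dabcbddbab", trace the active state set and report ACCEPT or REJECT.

S₀ = ε-closure({0}) = {0,2,4}
'd' @ 1: {5,6}
'a' @ 2: {}  — state set empty
rest 'bcbddbab' ignored (set empty)
end set {} — state 1 not in

Answer: REJECT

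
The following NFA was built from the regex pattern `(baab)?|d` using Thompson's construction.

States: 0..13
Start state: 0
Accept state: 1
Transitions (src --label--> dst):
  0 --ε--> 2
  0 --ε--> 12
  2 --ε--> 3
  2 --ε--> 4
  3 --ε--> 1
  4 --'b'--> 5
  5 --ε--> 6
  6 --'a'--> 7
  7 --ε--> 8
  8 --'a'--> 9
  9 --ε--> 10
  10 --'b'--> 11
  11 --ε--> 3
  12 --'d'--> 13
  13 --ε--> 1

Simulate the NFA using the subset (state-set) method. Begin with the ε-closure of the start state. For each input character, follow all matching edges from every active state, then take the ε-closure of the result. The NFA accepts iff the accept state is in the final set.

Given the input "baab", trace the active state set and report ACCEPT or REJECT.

Answer: ACCEPT

Derivation:
S₀ = ε-closure({0}) = {0,1,2,3,4,12}
'b' @ 1: {5,6}
'a' @ 2: {7,8}
'a' @ 3: {9,10}
'b' @ 4: {1,3,11}  ✓accept
end set {1,3,11} — state 1 in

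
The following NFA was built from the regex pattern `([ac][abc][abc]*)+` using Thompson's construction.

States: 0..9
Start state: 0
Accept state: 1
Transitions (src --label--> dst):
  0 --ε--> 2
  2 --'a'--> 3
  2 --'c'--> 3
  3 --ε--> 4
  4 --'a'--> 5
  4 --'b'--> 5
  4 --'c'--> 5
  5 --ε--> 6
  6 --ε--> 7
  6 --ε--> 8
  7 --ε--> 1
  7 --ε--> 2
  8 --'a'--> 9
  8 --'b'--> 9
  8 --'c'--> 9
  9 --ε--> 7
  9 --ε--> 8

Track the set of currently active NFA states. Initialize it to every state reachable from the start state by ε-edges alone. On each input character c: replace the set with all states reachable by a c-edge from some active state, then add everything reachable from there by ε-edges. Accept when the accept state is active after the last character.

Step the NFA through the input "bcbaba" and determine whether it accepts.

Answer: REJECT

Trace:
start: ε-closure({0}) = {0,2}
'b' @ 1: {}  — state set empty
rest 'cbaba' ignored (set empty)
after full input: {}  (accept=1 not in)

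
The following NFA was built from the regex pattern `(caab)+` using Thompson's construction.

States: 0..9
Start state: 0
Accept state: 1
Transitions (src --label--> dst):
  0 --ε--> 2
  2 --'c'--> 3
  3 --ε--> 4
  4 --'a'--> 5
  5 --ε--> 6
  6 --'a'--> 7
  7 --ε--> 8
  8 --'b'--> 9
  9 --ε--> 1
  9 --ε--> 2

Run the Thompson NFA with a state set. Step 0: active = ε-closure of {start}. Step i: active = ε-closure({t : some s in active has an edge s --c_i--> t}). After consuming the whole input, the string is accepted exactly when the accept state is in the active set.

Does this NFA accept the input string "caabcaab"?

Answer: ACCEPT

Derivation:
initial (ε-close {0}): {0,2}
'c' @ 1: {3,4}
'a' @ 2: {5,6}
'a' @ 3: {7,8}
'b' @ 4: {1,2,9}  (accept∈set)
'c' @ 5: {3,4}
'a' @ 6: {5,6}
'a' @ 7: {7,8}
'b' @ 8: {1,2,9}  (accept∈set)
end set {1,2,9} — state 1 in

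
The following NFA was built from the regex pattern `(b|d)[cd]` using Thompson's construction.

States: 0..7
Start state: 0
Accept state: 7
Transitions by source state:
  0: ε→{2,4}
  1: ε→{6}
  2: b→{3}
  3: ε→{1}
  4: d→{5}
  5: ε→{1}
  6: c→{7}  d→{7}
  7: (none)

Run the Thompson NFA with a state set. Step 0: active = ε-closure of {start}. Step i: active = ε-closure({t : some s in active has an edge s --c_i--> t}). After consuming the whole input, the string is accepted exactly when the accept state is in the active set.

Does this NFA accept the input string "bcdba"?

Answer: REJECT

Derivation:
start: ε-closure({0}) = {0,2,4}
'b' @ 1: {1,3,6}
'c' @ 2: {7}  [accepting]
'd' @ 3: {}  — state set empty
rest 'ba' ignored (set empty)
end set {} — state 7 not in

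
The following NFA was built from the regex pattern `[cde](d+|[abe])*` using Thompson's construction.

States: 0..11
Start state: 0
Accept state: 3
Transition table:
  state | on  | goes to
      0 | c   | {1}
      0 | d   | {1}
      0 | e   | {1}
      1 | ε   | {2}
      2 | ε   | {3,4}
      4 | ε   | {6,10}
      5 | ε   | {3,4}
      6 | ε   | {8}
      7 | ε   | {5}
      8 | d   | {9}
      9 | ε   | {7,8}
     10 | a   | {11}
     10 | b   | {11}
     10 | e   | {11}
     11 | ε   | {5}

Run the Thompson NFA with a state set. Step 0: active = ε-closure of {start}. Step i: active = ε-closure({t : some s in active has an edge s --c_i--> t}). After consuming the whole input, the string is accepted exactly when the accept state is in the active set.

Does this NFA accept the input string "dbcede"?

start: ε-closure({0}) = {0}
'd' @ 1: {1,2,3,4,6,8,10}  ✓accept
'b' @ 2: {3,4,5,6,8,10,11}  ✓accept
'c' @ 3: {}  — no active states
rest 'ede' ignored (set empty)
end set {} — state 3 not in

Answer: REJECT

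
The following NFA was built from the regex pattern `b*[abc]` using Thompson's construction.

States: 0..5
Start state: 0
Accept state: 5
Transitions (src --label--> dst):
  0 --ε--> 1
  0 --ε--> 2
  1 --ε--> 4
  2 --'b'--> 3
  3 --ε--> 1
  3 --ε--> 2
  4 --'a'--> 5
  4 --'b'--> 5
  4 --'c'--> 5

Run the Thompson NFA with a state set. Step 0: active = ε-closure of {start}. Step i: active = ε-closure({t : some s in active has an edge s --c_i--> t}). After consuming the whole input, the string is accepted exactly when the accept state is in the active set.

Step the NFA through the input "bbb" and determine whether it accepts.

start: ε-closure({0}) = {0,1,2,4}
'b' @ 1: {1,2,3,4,5}  (accept∈set)
'b' @ 2: {1,2,3,4,5}  (accept∈set)
'b' @ 3: {1,2,3,4,5}  (accept∈set)
final: {1,2,3,4,5}; accept 5 in set

Answer: ACCEPT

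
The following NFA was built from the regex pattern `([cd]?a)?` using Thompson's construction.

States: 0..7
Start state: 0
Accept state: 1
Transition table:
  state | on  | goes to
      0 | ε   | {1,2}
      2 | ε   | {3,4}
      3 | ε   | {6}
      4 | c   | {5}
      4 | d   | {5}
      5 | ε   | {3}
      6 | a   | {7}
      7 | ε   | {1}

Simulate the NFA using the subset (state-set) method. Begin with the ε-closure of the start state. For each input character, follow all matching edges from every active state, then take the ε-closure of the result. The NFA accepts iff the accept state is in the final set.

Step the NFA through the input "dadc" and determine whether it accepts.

start: ε-closure({0}) = {0,1,2,3,4,6}
'd' @ 1: {3,5,6}
'a' @ 2: {1,7}  [accepting]
'd' @ 3: {}  — state set empty
rest 'c' ignored (set empty)
final: {}; accept 1 not in set

Answer: REJECT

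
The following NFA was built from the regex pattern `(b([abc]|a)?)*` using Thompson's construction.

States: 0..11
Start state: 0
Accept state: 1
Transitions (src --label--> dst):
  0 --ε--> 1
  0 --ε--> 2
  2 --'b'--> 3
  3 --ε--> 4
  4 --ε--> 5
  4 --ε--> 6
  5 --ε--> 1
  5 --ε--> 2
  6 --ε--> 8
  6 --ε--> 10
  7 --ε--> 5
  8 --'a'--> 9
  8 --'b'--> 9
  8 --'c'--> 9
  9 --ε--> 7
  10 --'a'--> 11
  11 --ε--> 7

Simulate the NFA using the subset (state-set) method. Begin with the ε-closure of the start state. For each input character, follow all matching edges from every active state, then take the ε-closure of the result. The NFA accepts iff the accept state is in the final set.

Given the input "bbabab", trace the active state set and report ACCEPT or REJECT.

Answer: ACCEPT

Trace:
start: ε-closure({0}) = {0,1,2}
'b' @ 1: {1,2,3,4,5,6,8,10}  [accepting]
'b' @ 2: {1,2,3,4,5,6,7,8,9,10}  [accepting]
'a' @ 3: {1,2,5,7,9,11}  [accepting]
'b' @ 4: {1,2,3,4,5,6,8,10}  [accepting]
'a' @ 5: {1,2,5,7,9,11}  [accepting]
'b' @ 6: {1,2,3,4,5,6,8,10}  [accepting]
end set {1,2,3,4,5,6,8,10} — state 1 in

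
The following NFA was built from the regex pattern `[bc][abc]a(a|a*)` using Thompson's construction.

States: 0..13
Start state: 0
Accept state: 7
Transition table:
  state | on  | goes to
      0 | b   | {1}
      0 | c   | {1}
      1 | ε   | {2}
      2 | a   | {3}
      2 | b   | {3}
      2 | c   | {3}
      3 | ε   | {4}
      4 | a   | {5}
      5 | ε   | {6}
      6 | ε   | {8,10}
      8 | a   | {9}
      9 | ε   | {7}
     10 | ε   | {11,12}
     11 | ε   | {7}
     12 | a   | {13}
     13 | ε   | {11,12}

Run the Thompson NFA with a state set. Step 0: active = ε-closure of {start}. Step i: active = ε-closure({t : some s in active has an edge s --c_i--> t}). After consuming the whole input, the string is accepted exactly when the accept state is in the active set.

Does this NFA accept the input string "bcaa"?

Answer: ACCEPT

Trace:
start: ε-closure({0}) = {0}
'b' @ 1: {1,2}
'c' @ 2: {3,4}
'a' @ 3: {5,6,7,8,10,11,12}  ✓accept
'a' @ 4: {7,9,11,12,13}  ✓accept
final: {7,9,11,12,13}; accept 7 in set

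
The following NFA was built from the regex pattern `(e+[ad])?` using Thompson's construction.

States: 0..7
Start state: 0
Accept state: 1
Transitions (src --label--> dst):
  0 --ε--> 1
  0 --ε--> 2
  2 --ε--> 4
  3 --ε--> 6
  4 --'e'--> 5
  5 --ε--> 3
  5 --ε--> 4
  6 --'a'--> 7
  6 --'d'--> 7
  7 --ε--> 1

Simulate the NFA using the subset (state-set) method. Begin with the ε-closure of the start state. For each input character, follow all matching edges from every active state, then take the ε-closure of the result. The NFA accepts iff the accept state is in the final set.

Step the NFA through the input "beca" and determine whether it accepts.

Answer: REJECT

Trace:
start: ε-closure({0}) = {0,1,2,4}
'b' @ 1: {}  — no active states
rest 'eca' ignored (set empty)
after full input: {}  (accept=1 not in)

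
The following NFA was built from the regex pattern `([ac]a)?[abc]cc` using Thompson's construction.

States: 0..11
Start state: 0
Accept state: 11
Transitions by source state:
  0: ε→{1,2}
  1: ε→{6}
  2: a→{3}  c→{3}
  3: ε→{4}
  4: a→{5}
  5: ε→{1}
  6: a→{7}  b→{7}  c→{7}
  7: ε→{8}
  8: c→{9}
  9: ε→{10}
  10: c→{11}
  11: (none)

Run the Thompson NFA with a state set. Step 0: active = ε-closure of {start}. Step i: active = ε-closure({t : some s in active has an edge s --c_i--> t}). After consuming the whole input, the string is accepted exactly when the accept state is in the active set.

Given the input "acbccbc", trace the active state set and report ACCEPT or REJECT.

Answer: REJECT

Steps:
S₀ = ε-closure({0}) = {0,1,2,6}
'a' @ 1: {3,4,7,8}
'c' @ 2: {9,10}
'b' @ 3: {}  — state set empty
rest 'ccbc' ignored (set empty)
end set {} — state 11 not in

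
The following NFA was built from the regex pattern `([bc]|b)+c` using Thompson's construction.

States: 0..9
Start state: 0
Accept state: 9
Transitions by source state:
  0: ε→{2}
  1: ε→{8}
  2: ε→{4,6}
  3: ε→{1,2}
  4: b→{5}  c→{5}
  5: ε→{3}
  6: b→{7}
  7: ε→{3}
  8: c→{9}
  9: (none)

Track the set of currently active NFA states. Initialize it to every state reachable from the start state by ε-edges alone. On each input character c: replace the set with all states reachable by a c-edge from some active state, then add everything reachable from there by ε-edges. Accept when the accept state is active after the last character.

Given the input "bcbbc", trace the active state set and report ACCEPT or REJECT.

S₀ = ε-closure({0}) = {0,2,4,6}
'b' @ 1: {1,2,3,4,5,6,7,8}
'c' @ 2: {1,2,3,4,5,6,8,9}  ✓accept
'b' @ 3: {1,2,3,4,5,6,7,8}
'b' @ 4: {1,2,3,4,5,6,7,8}
'c' @ 5: {1,2,3,4,5,6,8,9}  ✓accept
end set {1,2,3,4,5,6,8,9} — state 9 in

Answer: ACCEPT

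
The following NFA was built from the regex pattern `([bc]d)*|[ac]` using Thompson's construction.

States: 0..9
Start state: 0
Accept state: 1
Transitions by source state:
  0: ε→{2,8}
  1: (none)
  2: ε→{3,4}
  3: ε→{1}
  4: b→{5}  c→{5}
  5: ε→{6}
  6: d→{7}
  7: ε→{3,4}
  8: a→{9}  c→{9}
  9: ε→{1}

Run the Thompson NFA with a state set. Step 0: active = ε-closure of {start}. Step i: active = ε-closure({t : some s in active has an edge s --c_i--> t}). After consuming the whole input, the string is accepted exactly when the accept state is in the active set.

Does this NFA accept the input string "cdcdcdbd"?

Answer: ACCEPT

Trace:
S₀ = ε-closure({0}) = {0,1,2,3,4,8}
'c' @ 1: {1,5,6,9}  ✓accept
'd' @ 2: {1,3,4,7}  ✓accept
'c' @ 3: {5,6}
'd' @ 4: {1,3,4,7}  ✓accept
'c' @ 5: {5,6}
'd' @ 6: {1,3,4,7}  ✓accept
'b' @ 7: {5,6}
'd' @ 8: {1,3,4,7}  ✓accept
end set {1,3,4,7} — state 1 in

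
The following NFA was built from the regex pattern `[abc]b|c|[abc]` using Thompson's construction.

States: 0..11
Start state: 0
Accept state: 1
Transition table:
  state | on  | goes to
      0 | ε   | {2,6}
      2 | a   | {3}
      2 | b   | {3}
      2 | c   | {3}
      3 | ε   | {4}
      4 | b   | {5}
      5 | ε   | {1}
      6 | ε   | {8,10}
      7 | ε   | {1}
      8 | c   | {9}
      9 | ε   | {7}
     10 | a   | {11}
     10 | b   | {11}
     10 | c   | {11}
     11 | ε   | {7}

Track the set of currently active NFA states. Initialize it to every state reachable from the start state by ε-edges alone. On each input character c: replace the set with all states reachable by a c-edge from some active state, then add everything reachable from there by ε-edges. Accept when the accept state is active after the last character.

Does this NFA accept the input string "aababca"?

Answer: REJECT

Steps:
S₀ = ε-closure({0}) = {0,2,6,8,10}
'a' @ 1: {1,3,4,7,11}  (accept∈set)
'a' @ 2: {}  — no active states
rest 'babca' ignored (set empty)
final: {}; accept 1 not in set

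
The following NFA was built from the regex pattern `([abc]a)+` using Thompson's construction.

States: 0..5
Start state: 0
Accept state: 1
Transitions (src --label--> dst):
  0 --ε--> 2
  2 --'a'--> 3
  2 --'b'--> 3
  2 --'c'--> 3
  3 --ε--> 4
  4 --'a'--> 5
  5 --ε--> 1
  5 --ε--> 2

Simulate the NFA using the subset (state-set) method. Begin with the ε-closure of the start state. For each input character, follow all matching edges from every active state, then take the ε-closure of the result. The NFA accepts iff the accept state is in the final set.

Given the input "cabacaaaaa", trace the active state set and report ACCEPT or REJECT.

S₀ = ε-closure({0}) = {0,2}
'c' @ 1: {3,4}
'a' @ 2: {1,2,5}  (accept∈set)
'b' @ 3: {3,4}
'a' @ 4: {1,2,5}  (accept∈set)
'c' @ 5: {3,4}
'a' @ 6: {1,2,5}  (accept∈set)
'a' @ 7: {3,4}
'a' @ 8: {1,2,5}  (accept∈set)
'a' @ 9: {3,4}
'a' @ 10: {1,2,5}  (accept∈set)
end set {1,2,5} — state 1 in

Answer: ACCEPT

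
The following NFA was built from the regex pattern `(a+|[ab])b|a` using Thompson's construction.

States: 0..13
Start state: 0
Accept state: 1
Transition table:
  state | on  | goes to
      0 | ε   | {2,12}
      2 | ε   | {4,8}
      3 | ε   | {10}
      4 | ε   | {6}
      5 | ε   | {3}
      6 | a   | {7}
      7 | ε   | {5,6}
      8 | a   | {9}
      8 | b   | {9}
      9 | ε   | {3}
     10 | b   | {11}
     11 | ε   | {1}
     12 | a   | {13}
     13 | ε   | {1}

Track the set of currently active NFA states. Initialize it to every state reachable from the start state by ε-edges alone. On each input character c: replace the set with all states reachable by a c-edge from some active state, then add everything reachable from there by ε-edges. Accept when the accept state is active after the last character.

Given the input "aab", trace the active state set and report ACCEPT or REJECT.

Answer: ACCEPT

Steps:
start: ε-closure({0}) = {0,2,4,6,8,12}
'a' @ 1: {1,3,5,6,7,9,10,13}  ✓accept
'a' @ 2: {3,5,6,7,10}
'b' @ 3: {1,11}  ✓accept
end set {1,11} — state 1 in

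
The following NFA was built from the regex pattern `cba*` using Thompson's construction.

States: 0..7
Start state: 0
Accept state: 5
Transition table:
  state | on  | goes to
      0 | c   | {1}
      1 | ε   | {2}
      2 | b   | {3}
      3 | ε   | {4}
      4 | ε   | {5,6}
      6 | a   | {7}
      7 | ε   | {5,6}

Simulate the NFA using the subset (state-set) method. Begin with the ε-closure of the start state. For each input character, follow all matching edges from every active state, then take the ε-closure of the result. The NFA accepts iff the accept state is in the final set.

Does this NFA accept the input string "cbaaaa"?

Answer: ACCEPT

Trace:
initial (ε-close {0}): {0}
'c' @ 1: {1,2}
'b' @ 2: {3,4,5,6}  [accepting]
'a' @ 3: {5,6,7}  [accepting]
'a' @ 4: {5,6,7}  [accepting]
'a' @ 5: {5,6,7}  [accepting]
'a' @ 6: {5,6,7}  [accepting]
final: {5,6,7}; accept 5 in set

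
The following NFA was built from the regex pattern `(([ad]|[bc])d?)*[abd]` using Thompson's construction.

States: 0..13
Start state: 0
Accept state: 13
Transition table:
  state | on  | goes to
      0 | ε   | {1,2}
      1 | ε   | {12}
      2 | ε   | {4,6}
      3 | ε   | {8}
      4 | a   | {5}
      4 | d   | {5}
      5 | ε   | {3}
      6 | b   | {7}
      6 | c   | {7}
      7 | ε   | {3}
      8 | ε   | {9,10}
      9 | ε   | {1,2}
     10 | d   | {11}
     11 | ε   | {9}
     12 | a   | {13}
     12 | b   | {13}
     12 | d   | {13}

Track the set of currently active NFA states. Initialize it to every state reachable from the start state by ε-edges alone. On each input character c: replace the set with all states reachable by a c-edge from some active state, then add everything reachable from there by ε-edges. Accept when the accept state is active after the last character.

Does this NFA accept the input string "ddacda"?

start: ε-closure({0}) = {0,1,2,4,6,12}
'd' @ 1: {1,2,3,4,5,6,8,9,10,12,13}  [accepting]
'd' @ 2: {1,2,3,4,5,6,8,9,10,11,12,13}  [accepting]
'a' @ 3: {1,2,3,4,5,6,8,9,10,12,13}  [accepting]
'c' @ 4: {1,2,3,4,6,7,8,9,10,12}
'd' @ 5: {1,2,3,4,5,6,8,9,10,11,12,13}  [accepting]
'a' @ 6: {1,2,3,4,5,6,8,9,10,12,13}  [accepting]
after full input: {1,2,3,4,5,6,8,9,10,12,13}  (accept=13 in)

Answer: ACCEPT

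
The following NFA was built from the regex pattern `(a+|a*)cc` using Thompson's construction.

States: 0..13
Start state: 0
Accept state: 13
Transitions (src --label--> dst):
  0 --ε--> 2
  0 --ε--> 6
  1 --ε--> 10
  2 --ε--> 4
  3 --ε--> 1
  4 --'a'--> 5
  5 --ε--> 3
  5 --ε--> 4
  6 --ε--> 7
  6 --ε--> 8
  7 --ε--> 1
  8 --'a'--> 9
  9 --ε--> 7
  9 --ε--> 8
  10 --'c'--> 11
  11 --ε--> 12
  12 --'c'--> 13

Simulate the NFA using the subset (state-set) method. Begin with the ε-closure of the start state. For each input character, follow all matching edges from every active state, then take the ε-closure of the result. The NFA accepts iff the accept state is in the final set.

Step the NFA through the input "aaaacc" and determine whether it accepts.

S₀ = ε-closure({0}) = {0,1,2,4,6,7,8,10}
'a' @ 1: {1,3,4,5,7,8,9,10}
'a' @ 2: {1,3,4,5,7,8,9,10}
'a' @ 3: {1,3,4,5,7,8,9,10}
'a' @ 4: {1,3,4,5,7,8,9,10}
'c' @ 5: {11,12}
'c' @ 6: {13}  (accept∈set)
end set {13} — state 13 in

Answer: ACCEPT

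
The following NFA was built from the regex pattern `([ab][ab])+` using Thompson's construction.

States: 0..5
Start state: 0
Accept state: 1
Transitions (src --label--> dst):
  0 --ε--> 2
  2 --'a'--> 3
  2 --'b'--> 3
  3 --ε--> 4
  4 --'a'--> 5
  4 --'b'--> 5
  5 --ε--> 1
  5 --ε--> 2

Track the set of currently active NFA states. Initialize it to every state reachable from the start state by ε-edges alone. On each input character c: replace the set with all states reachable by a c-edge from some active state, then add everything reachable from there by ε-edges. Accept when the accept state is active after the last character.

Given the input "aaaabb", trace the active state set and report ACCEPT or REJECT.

Answer: ACCEPT

Trace:
initial (ε-close {0}): {0,2}
'a' @ 1: {3,4}
'a' @ 2: {1,2,5}  [accepting]
'a' @ 3: {3,4}
'a' @ 4: {1,2,5}  [accepting]
'b' @ 5: {3,4}
'b' @ 6: {1,2,5}  [accepting]
final: {1,2,5}; accept 1 in set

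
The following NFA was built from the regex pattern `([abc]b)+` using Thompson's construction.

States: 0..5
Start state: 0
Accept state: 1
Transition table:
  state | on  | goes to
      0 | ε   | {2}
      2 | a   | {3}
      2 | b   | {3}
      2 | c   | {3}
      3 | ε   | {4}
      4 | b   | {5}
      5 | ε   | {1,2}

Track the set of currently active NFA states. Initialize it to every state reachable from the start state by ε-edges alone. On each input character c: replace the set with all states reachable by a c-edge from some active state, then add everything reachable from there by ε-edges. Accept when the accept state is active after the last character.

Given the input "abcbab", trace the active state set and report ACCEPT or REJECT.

Answer: ACCEPT

Trace:
start: ε-closure({0}) = {0,2}
'a' @ 1: {3,4}
'b' @ 2: {1,2,5}  (accept∈set)
'c' @ 3: {3,4}
'b' @ 4: {1,2,5}  (accept∈set)
'a' @ 5: {3,4}
'b' @ 6: {1,2,5}  (accept∈set)
end set {1,2,5} — state 1 in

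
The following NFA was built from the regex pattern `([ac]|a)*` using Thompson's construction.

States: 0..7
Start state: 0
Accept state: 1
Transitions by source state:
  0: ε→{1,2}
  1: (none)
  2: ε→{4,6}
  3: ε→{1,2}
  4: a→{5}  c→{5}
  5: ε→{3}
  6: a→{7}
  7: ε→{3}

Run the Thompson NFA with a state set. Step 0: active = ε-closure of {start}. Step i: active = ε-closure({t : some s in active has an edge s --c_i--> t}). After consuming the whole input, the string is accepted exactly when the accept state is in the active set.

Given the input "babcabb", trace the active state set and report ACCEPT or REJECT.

Answer: REJECT

Steps:
start: ε-closure({0}) = {0,1,2,4,6}
'b' @ 1: {}  — dead — no transitions
rest 'abcabb' ignored (set empty)
final: {}; accept 1 not in set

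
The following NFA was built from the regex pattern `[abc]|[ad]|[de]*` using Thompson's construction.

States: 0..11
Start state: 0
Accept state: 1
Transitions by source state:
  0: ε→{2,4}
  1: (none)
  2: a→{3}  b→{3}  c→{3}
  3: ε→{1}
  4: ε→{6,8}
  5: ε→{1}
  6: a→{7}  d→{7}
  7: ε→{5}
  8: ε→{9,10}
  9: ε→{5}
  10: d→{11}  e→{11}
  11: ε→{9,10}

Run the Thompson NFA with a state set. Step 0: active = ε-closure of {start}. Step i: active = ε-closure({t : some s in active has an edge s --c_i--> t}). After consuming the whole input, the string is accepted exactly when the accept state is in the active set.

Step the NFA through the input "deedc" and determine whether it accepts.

Answer: REJECT

Steps:
initial (ε-close {0}): {0,1,2,4,5,6,8,9,10}
'd' @ 1: {1,5,7,9,10,11}  (accept∈set)
'e' @ 2: {1,5,9,10,11}  (accept∈set)
'e' @ 3: {1,5,9,10,11}  (accept∈set)
'd' @ 4: {1,5,9,10,11}  (accept∈set)
'c' @ 5: {}  — state set empty
end set {} — state 1 not in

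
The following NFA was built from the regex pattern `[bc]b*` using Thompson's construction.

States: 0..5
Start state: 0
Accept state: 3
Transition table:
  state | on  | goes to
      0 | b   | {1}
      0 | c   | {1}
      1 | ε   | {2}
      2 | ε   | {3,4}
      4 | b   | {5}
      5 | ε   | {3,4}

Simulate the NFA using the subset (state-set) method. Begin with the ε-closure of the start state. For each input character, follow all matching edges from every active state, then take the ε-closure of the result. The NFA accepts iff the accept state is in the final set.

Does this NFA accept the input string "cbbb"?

initial (ε-close {0}): {0}
'c' @ 1: {1,2,3,4}  [accepting]
'b' @ 2: {3,4,5}  [accepting]
'b' @ 3: {3,4,5}  [accepting]
'b' @ 4: {3,4,5}  [accepting]
final: {3,4,5}; accept 3 in set

Answer: ACCEPT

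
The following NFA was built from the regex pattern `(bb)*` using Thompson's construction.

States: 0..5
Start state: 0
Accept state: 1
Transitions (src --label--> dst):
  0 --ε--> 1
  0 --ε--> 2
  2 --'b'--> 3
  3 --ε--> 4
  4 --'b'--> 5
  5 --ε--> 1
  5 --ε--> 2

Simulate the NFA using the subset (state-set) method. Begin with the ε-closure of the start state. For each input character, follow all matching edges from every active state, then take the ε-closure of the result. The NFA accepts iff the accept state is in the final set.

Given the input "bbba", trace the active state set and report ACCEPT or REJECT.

Answer: REJECT

Trace:
initial (ε-close {0}): {0,1,2}
'b' @ 1: {3,4}
'b' @ 2: {1,2,5}  ✓accept
'b' @ 3: {3,4}
'a' @ 4: {}  — dead — no transitions
final: {}; accept 1 not in set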